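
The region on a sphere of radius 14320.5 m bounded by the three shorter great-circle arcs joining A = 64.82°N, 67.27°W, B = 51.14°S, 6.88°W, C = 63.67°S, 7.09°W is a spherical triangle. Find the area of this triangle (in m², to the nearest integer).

48455808 m²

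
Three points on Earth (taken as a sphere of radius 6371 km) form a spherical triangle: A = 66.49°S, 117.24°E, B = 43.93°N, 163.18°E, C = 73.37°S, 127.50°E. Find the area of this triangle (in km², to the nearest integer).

Side lengths (central angles): a = 2.0913, b = 0.1345, c = 2.0224 rad; semiperimeter s = 2.1241.
By l'Huilier's theorem, tan(E/4) = √[tan(s/2) tan((s−a)/2) tan((s−b)/2) tan((s−c)/2)], giving spherical excess E = 0.1918 rad.
Area = E·R² = 0.1918 × (6371)² ≈ 7783960 km².

7783960 km²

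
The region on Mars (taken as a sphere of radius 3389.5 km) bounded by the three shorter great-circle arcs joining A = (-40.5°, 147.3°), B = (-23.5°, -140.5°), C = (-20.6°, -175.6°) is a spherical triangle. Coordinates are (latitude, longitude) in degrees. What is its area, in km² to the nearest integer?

Side lengths (central angles): a = 0.5687, b = 0.6498, c = 1.0791 rad; semiperimeter s = 1.1488.
By l'Huilier's theorem, tan(E/4) = √[tan(s/2) tan((s−a)/2) tan((s−b)/2) tan((s−c)/2)], giving spherical excess E = 0.1656 rad.
Area = E·R² = 0.1656 × (3389.5)² ≈ 1902421 km².

1902421 km²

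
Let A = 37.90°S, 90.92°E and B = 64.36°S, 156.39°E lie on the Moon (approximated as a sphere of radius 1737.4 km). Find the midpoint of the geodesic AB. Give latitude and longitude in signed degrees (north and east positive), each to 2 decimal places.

-55.40°, 113.04°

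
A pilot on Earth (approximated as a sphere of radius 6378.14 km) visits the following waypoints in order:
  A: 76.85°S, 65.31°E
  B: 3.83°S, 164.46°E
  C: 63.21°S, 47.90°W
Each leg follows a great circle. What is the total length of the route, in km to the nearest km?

21932 km

Leg A→B: central angle 1.5418 rad, distance 9834.1 km.
Leg B→C: central angle 1.8968 rad, distance 12098.0 km.
Total: 9834.1 + 12098.0 ≈ 21932 km.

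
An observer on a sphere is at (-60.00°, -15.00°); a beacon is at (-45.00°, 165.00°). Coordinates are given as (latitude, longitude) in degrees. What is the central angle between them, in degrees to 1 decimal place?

In radians: φ₁ = -1.0472, φ₂ = -0.7854, Δλ = -180.000° = -3.1416 rad.
Haversine: a = sin²(Δφ/2) + cos φ₁ cos φ₂ sin²(Δλ/2) = 0.0170 + (0.5000)(0.7071)(1.0000) = 0.37059.
Central angle c = 2·arcsin(√a) = 1.30900 rad.
So the angular separation is 75.0°.

75.0°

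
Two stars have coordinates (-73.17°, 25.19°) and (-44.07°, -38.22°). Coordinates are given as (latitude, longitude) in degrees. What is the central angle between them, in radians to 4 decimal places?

0.7092 rad

Let φ₁ = -1.2771 rad, φ₂ = -0.7692 rad, and Δλ = -1.1067 rad.
cos c = sin φ₁ sin φ₂ + cos φ₁ cos φ₂ cos Δλ = (-0.9572)(-0.6955) + (0.2895)(0.7185)(0.4476) = 0.75886,
so c = arccos(0.75886) = 0.70924 rad.
So the angular separation is 0.7092 rad.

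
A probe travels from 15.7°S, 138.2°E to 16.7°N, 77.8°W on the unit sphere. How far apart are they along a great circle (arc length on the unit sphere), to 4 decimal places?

With latitudes φ₁ = -15.700°, φ₂ = 16.700° and longitude difference Δλ = 144.000°:
cos c = sin φ₁ sin φ₂ + cos φ₁ cos φ₂ cos Δλ = (-0.2706)(0.2874) + (0.9627)(0.9578)(-0.8090) = -0.82374,
so c = arccos(-0.82374) = 2.53878 rad.
On the unit sphere the arc length equals the central angle: 2.5388.

2.5388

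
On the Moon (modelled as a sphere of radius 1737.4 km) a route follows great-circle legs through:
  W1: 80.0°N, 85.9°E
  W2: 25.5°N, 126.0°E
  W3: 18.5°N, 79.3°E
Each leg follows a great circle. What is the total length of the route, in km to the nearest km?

Leg W1→W2: central angle 0.9958 rad, distance 1730.0 km.
Leg W2→W3: central angle 0.7618 rad, distance 1323.5 km.
Total: 1730.0 + 1323.5 ≈ 3054 km.

3054 km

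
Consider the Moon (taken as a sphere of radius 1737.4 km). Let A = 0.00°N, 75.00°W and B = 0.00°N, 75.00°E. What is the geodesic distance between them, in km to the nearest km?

4549 km

Let φ₁ = 0.0000 rad, φ₂ = 0.0000 rad, and Δλ = 2.6180 rad.
cos c = sin φ₁ sin φ₂ + cos φ₁ cos φ₂ cos Δλ = (0.0000)(0.0000) + (1.0000)(1.0000)(-0.8660) = -0.86603,
so c = arccos(-0.86603) = 2.61799 rad.
Distance = R·c = 1737.4 × 2.6180 ≈ 4549 km.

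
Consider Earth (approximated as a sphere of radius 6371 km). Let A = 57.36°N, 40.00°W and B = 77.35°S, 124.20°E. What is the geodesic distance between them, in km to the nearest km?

17711 km

Let φ₁ = 1.0011 rad, φ₂ = -1.3500 rad, and Δλ = 2.8658 rad.
Haversine: a = sin²(Δφ/2) + cos φ₁ cos φ₂ sin²(Δλ/2) = 0.8518 + (0.5394)(0.2190)(0.9811) = 0.96764.
Central angle c = 2·arcsin(√a) = 2.77987 rad.
Distance = R·c = 6371 × 2.7799 ≈ 17711 km.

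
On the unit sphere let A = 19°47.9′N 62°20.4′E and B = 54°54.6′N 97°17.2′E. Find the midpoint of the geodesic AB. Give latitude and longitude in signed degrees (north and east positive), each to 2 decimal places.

Central angle δ = 0.7663 rad. Interpolating on the sphere with fraction f = 0.5:
P = [sin((1−f)δ)·A + sin(fδ)·B] / sin δ = 0.5391·A + 0.5391·B in Cartesian coordinates,
giving P = (0.1962, 0.7567, 0.6237), i.e. latitude 38.59°, longitude 75.47°.

38.59°, 75.47°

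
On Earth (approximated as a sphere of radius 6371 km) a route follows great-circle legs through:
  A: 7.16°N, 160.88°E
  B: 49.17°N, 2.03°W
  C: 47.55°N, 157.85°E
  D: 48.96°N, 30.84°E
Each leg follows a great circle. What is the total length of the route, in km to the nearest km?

Leg A→B: central angle 2.1244 rad, distance 13534.6 km.
Leg B→C: central angle 1.4263 rad, distance 9087.3 km.
Leg C→D: central angle 1.2768 rad, distance 8134.5 km.
Total: 13534.6 + 9087.3 + 8134.5 ≈ 30756 km.

30756 km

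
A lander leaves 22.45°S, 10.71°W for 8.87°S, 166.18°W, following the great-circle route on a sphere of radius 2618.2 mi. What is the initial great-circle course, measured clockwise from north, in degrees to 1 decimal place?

With φ₁ = -0.3918, φ₂ = -0.1548, Δλ = -2.7135 rad, the forward-azimuth formula gives
θ = atan2( sin Δλ cos φ₂ , cos φ₁ sin φ₂ − sin φ₁ cos φ₂ cos Δλ ) = atan2(-0.4102, -0.4858) = -139.82°.
Adding 360° brings this into [0°, 360°): 220.2°.

220.2°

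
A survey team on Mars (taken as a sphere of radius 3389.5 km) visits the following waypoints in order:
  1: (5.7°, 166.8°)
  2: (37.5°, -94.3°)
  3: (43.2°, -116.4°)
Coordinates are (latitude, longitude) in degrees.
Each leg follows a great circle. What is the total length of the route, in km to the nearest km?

Leg 1→2: central angle 1.6325 rad, distance 5533.4 km.
Leg 2→3: central angle 0.3092 rad, distance 1048.2 km.
Total: 5533.4 + 1048.2 ≈ 6582 km.

6582 km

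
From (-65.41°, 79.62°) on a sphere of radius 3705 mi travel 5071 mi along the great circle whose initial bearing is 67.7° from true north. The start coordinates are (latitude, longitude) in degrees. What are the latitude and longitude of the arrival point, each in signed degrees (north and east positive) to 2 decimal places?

Angular distance δ = d/R = 5071/3705 = 1.36869 rad; initial bearing θ = 1.1816 rad.
sin φ₂ = sin φ₁ cos δ + cos φ₁ sin δ cos θ = (-0.9093)(0.2007) + (0.4161)(0.9796)(0.3795) = -0.0278, so φ₂ = -1.60°.
Δλ = atan2(sin θ sin δ cos φ₁, cos δ − sin φ₁ sin φ₂) = atan2(0.3772, 0.1754) = 65.057°.
λ₂ = 79.620° + 65.057° = 144.68°.

-1.60°, 144.68°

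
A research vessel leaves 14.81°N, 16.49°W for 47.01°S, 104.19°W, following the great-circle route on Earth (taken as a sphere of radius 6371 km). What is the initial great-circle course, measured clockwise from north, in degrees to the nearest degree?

Δλ = -87.700° = -1.5307 rad.
y = sin Δλ · cos φ₂ = (-0.9992)(0.6819) = -0.6813
x = cos φ₁ sin φ₂ − sin φ₁ cos φ₂ cos Δλ = (0.9668)(-0.7315) − (0.2556)(0.6819)(0.0401) = -0.7142
θ = atan2(y, x) = -136.35°; adding 360° gives 224°.

224°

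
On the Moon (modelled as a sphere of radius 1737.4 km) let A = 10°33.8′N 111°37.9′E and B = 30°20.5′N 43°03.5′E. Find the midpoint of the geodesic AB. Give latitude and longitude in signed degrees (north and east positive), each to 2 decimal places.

24.27°, 79.88°

Central angle δ = 1.1565 rad. Interpolating on the sphere with fraction f = 0.5:
P = [sin((1−f)δ)·A + sin(fδ)·B] / sin δ = 0.5971·A + 0.5971·B in Cartesian coordinates,
giving P = (0.1601, 0.8974, 0.4111), i.e. latitude 24.27°, longitude 79.88°.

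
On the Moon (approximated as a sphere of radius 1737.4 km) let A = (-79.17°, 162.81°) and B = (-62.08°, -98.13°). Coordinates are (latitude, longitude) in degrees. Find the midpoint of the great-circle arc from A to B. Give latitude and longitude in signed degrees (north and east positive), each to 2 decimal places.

The central angle between A and B is δ = 0.5472 rad.
With f = 0.5, the slerp weights are sin((1−f)δ)/sin δ = 0.5193 and sin(fδ)/sin δ = 0.5193.
Weighted sum of the unit vectors: (0.5193)·(-0.1795,0.0555,-0.9822) + (0.5193)·(-0.0662,-0.4635,-0.8836) = (-0.1276, -0.2119, -0.9689).
Converting back: φ = atan2(z, √(x²+y²)) = -75.68°, λ = atan2(y, x) = -121.06°.

-75.68°, -121.06°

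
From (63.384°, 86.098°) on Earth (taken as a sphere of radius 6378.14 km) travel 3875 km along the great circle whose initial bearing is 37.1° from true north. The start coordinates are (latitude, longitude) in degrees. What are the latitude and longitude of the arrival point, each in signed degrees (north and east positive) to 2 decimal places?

69.72°, -177.40°

Angular distance δ = d/R = 3875/6378.14 = 0.60754 rad; initial bearing θ = 0.6475 rad.
sin φ₂ = sin φ₁ cos δ + cos φ₁ sin δ cos θ = (0.8940)(0.8211) + (0.4480)(0.5709)(0.7976) = 0.9380, so φ₂ = 69.72°.
Δλ = atan2(sin θ sin δ cos φ₁, cos δ − sin φ₁ sin φ₂) = atan2(0.1543, -0.0176) = 96.497°.
λ₂ = 86.098° + 96.497° = 182.60° → -177.40° after wrapping to (−180°, 180°].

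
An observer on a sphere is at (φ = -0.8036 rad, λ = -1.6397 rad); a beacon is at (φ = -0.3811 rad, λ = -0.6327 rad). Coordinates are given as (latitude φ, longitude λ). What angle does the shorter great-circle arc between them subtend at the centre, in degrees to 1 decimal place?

With latitudes φ₁ = -46.043°, φ₂ = -21.835° and longitude difference Δλ = 57.697°:
cos c = sin φ₁ sin φ₂ + cos φ₁ cos φ₂ cos Δλ = (-0.7199)(-0.3719) + (0.6941)(0.9283)(0.5344) = 0.61207,
so c = arccos(0.61207) = 0.91212 rad.
So the angular separation is 52.3°.

52.3°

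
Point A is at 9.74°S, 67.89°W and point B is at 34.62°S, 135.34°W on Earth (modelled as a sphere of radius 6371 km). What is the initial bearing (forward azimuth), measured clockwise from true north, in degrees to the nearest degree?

236°

Δλ = -67.450° = -1.1772 rad.
y = sin Δλ · cos φ₂ = (-0.9235)(0.8229) = -0.7600
x = cos φ₁ sin φ₂ − sin φ₁ cos φ₂ cos Δλ = (0.9856)(-0.5681) − (-0.1692)(0.8229)(0.3835) = -0.5066
θ = atan2(y, x) = -123.68°; adding 360° gives 236°.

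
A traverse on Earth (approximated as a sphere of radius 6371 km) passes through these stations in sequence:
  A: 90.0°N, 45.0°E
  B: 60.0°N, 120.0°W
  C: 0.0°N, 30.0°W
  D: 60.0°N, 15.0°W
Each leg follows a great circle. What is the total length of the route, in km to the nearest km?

20140 km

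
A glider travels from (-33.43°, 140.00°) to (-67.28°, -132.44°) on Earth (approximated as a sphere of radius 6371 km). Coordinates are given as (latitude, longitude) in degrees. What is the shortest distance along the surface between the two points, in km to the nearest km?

In radians: φ₁ = -0.5835, φ₂ = -1.1743, Δλ = 87.560° = 1.5282 rad.
Haversine: a = sin²(Δφ/2) + cos φ₁ cos φ₂ sin²(Δλ/2) = 0.0848 + (0.8346)(0.3862)(0.4787) = 0.23905.
Central angle c = 2·arcsin(√a) = 1.02173 rad.
Distance = R·c = 6371 × 1.0217 ≈ 6509 km.

6509 km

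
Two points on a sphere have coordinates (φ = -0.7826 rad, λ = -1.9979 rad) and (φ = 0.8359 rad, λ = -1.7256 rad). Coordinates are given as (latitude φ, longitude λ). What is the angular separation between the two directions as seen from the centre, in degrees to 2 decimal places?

93.74°

With latitudes φ₁ = -44.840°, φ₂ = 47.894° and longitude difference Δλ = 15.602°:
Haversine: a = sin²(Δφ/2) + cos φ₁ cos φ₂ sin²(Δλ/2) = 0.5238 + (0.7091)(0.6705)(0.0184) = 0.53260.
Central angle c = 2·arcsin(√a) = 1.63605 rad.
So the angular separation is 93.74°.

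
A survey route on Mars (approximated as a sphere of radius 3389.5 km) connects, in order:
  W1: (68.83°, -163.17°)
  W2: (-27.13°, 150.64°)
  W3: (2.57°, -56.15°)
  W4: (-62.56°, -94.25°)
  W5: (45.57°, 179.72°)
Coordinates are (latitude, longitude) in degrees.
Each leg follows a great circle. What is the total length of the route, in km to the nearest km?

26330 km

Leg W1→W2: central angle 1.7750 rad, distance 6016.2 km.
Leg W2→W3: central angle 2.5220 rad, distance 8548.2 km.
Leg W3→W4: central angle 1.2425 rad, distance 4211.3 km.
Leg W4→W5: central angle 2.2287 rad, distance 7554.1 km.
Total: 6016.2 + 8548.2 + 4211.3 + 7554.1 ≈ 26330 km.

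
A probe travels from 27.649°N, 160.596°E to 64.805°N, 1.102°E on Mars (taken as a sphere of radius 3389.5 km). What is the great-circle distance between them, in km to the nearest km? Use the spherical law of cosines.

In radians: φ₁ = 0.4826, φ₂ = 1.1311, Δλ = -159.494° = -2.7837 rad.
cos c = sin φ₁ sin φ₂ + cos φ₁ cos φ₂ cos Δλ = (0.4641)(0.9049) + (0.8858)(0.4257)(-0.9366) = 0.06671,
so c = arccos(0.06671) = 1.50404 rad.
Distance = R·c = 3389.5 × 1.5040 ≈ 5098 km.

5098 km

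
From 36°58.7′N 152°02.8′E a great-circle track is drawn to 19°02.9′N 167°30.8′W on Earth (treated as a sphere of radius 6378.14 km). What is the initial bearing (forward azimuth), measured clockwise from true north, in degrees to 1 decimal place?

105.7°

With φ₁ = 0.6454, φ₂ = 0.3325, Δλ = 0.7058 rad, the forward-azimuth formula gives
θ = atan2( sin Δλ cos φ₂ , cos φ₁ sin φ₂ − sin φ₁ cos φ₂ cos Δλ ) = atan2(0.6131, -0.1720) = 105.67°.
So the initial bearing is 105.7°.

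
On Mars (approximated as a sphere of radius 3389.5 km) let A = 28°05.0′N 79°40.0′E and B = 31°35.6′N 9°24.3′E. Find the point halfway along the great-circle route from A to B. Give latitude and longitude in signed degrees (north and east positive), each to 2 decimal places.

35.04°, 45.24°

The central angle between A and B is δ = 1.0467 rad.
With f = 0.5, the slerp weights are sin((1−f)δ)/sin δ = 0.5773 and sin(fδ)/sin δ = 0.5773.
Weighted sum of the unit vectors: (0.5773)·(0.1583,0.8680,0.4708) + (0.5773)·(0.8403,0.1392,0.5239) = (0.5765, 0.5814, 0.5742).
Converting back: φ = atan2(z, √(x²+y²)) = 35.04°, λ = atan2(y, x) = 45.24°.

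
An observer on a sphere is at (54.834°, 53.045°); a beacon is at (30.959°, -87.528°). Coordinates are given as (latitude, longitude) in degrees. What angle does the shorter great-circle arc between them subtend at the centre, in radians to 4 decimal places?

1.5318 rad

In radians: φ₁ = 0.9570, φ₂ = 0.5403, Δλ = -140.573° = -2.4535 rad.
Haversine: a = sin²(Δφ/2) + cos φ₁ cos φ₂ sin²(Δλ/2) = 0.0428 + (0.5759)(0.8575)(0.8862) = 0.48048.
Central angle c = 2·arcsin(√a) = 1.53175 rad.
So the angular separation is 1.5318 rad.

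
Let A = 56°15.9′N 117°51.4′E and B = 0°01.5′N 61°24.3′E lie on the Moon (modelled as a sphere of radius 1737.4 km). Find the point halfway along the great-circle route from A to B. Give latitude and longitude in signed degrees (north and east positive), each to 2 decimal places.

30.97°, 80.91°

Central angle δ = 1.2585 rad. Interpolating on the sphere with fraction f = 0.5:
P = [sin((1−f)δ)·A + sin(fδ)·B] / sin δ = 0.6184·A + 0.6184·B in Cartesian coordinates,
giving P = (0.1355, 0.8467, 0.5146), i.e. latitude 30.97°, longitude 80.91°.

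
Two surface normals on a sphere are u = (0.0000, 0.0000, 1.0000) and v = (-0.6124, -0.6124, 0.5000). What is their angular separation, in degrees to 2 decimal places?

60.00°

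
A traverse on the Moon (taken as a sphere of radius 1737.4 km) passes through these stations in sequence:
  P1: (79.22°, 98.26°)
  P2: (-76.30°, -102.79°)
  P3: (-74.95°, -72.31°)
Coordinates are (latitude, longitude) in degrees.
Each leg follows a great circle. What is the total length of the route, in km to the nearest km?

5528 km

Leg P1→P2: central angle 3.0493 rad, distance 5297.9 km.
Leg P2→P3: central angle 0.1326 rad, distance 230.3 km.
Total: 5297.9 + 230.3 ≈ 5528 km.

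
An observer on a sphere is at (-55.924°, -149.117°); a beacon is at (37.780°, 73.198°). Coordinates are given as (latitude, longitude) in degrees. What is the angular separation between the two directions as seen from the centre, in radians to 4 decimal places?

With latitudes φ₁ = -55.924°, φ₂ = 37.780° and longitude difference Δλ = -137.685°:
Haversine: a = sin²(Δφ/2) + cos φ₁ cos φ₂ sin²(Δλ/2) = 0.5323 + (0.5603)(0.7904)(0.8697) = 0.91745.
Central angle c = 2·arcsin(√a) = 2.55874 rad.
So the angular separation is 2.5587 rad.

2.5587 rad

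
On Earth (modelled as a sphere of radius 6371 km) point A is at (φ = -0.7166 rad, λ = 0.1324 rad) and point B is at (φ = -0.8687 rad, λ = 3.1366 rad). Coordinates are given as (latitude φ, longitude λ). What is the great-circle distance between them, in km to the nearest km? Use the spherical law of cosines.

With latitudes φ₁ = -41.058°, φ₂ = -49.773° and longitude difference Δλ = 172.128°:
cos c = sin φ₁ sin φ₂ + cos φ₁ cos φ₂ cos Δλ = (-0.6568)(-0.7635) + (0.7540)(0.6458)(-0.9906) = 0.01909,
so c = arccos(0.01909) = 1.55170 rad.
Distance = R·c = 6371 × 1.5517 ≈ 9886 km.

9886 km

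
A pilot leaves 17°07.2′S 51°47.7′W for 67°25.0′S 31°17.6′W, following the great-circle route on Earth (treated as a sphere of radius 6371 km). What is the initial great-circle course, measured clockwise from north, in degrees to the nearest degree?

Δλ = 20.502° = 0.3578 rad.
y = sin Δλ · cos φ₂ = (0.3502)(0.3840) = 0.1345
x = cos φ₁ sin φ₂ − sin φ₁ cos φ₂ cos Δλ = (0.9557)(-0.9233) − (-0.2944)(0.3840)(0.9367) = -0.7765
θ = atan2(y, x) = 170.17°, so the bearing is 170°.

170°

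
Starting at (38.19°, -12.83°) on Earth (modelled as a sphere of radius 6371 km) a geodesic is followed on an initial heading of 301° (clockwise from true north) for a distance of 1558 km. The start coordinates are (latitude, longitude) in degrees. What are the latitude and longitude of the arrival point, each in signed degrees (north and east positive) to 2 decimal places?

44.26°, -29.67°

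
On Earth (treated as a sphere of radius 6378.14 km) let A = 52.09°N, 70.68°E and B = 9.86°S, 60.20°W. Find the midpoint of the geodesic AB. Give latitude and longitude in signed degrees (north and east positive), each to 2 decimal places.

39.64°, -21.66°

Central angle δ = 2.1309 rad. Interpolating on the sphere with fraction f = 0.5:
P = [sin((1−f)δ)·A + sin(fδ)·B] / sin δ = 1.0328·A + 1.0328·B in Cartesian coordinates,
giving P = (0.7157, -0.2842, 0.6380), i.e. latitude 39.64°, longitude -21.66°.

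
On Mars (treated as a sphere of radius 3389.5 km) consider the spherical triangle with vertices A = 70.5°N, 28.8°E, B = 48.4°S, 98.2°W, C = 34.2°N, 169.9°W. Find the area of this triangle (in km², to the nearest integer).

28416010 km²

Side lengths (central angles): a = 1.8213, b = 1.2991, c = 2.5649 rad; semiperimeter s = 2.8427.
By l'Huilier's theorem, tan(E/4) = √[tan(s/2) tan((s−a)/2) tan((s−b)/2) tan((s−c)/2)], giving spherical excess E = 2.4734 rad.
Area = E·R² = 2.4734 × (3389.5)² ≈ 28416010 km².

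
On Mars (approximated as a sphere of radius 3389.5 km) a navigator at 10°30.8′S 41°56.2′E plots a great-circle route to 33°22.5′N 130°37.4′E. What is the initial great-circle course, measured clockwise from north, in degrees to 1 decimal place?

Δλ = 88.687° = 1.5479 rad.
y = sin Δλ · cos φ₂ = (0.9997)(0.8351) = 0.8349
x = cos φ₁ sin φ₂ − sin φ₁ cos φ₂ cos Δλ = (0.9832)(0.5501) − (-0.1825)(0.8351)(0.0229) = 0.5444
θ = atan2(y, x) = 56.89°, so the bearing is 56.9°.

56.9°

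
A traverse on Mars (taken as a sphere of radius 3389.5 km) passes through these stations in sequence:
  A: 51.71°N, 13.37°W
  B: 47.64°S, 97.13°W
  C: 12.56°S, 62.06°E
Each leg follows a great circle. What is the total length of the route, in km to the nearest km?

Leg A→B: central angle 2.1348 rad, distance 7236.0 km.
Leg B→C: central angle 2.0421 rad, distance 6921.8 km.
Total: 7236.0 + 6921.8 ≈ 14158 km.

14158 km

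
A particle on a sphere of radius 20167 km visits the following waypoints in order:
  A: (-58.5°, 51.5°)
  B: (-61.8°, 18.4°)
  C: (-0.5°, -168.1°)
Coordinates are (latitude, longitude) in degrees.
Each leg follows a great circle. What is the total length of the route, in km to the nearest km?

47205 km

Leg A→B: central angle 0.2899 rad, distance 5846.3 km.
Leg B→C: central angle 2.0508 rad, distance 41359.0 km.
Total: 5846.3 + 41359.0 ≈ 47205 km.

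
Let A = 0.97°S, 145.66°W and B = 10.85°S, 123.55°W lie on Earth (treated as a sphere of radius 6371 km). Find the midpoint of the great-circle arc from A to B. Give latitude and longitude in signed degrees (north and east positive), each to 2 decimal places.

-6.02°, -134.71°

Central angle δ = 0.4203 rad. Interpolating on the sphere with fraction f = 0.5:
P = [sin((1−f)δ)·A + sin(fδ)·B] / sin δ = 0.5112·A + 0.5112·B in Cartesian coordinates,
giving P = (-0.6996, -0.7068, -0.1049), i.e. latitude -6.02°, longitude -134.71°.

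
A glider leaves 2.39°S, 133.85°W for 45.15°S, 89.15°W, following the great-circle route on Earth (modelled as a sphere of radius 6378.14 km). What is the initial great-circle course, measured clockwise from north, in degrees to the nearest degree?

144°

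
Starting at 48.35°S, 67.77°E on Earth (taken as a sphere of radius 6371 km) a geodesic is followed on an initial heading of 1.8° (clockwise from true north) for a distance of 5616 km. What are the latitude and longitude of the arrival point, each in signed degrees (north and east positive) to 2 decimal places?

2.14°, 69.16°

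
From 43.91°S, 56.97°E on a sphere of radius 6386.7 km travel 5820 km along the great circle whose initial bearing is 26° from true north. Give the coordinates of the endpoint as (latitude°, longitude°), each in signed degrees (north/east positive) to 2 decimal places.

Angular distance δ = d/R = 5820/6386.7 = 0.91127 rad; initial bearing θ = 0.4538 rad.
sin φ₂ = sin φ₁ cos δ + cos φ₁ sin δ cos θ = (-0.6935)(0.6127) + (0.7204)(0.7903)(0.8988) = 0.0868, so φ₂ = 4.98°.
Δλ = atan2(sin θ sin δ cos φ₁, cos δ − sin φ₁ sin φ₂) = atan2(0.2496, 0.6729) = 20.350°.
λ₂ = 56.970° + 20.350° = 77.32°.

4.98°, 77.32°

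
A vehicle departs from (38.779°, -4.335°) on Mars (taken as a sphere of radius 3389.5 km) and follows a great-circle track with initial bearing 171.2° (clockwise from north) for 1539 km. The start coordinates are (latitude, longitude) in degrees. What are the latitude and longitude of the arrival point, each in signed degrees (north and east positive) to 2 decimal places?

13.00°, -0.39°

Angular distance δ = d/R = 1539/3389.5 = 0.45405 rad; initial bearing θ = 2.9880 rad.
sin φ₂ = sin φ₁ cos δ + cos φ₁ sin δ cos θ = (0.6263)(0.8987) + (0.7796)(0.4386)(-0.9882) = 0.2250, so φ₂ = 13.00°.
Δλ = atan2(sin θ sin δ cos φ₁, cos δ − sin φ₁ sin φ₂) = atan2(0.0523, 0.7578) = 3.949°.
λ₂ = -4.335° + 3.949° = -0.39°.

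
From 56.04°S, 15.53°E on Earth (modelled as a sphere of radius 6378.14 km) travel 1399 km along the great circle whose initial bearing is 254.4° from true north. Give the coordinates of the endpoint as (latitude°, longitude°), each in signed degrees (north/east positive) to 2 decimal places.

Angular distance δ = d/R = 1399/6378.14 = 0.21934 rad; initial bearing θ = 4.4401 rad.
sin φ₂ = sin φ₁ cos δ + cos φ₁ sin δ cos θ = (-0.8294)(0.9760) + (0.5586)(0.2176)(-0.2689) = -0.8422, so φ₂ = -57.38°.
Δλ = atan2(sin θ sin δ cos φ₁, cos δ − sin φ₁ sin φ₂) = atan2(-0.1171, 0.2775) = -22.876°.
λ₂ = 15.530° − 22.876° = -7.35°.

-57.38°, -7.35°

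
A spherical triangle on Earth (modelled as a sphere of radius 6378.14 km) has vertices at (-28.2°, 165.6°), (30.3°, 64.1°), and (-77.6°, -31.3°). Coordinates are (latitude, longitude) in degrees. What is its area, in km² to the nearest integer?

91221066 km²

Side lengths (central angles): a = 2.1062, b = 1.2865, c = 1.9716 rad; semiperimeter s = 2.6822.
By l'Huilier's theorem, tan(E/4) = √[tan(s/2) tan((s−a)/2) tan((s−b)/2) tan((s−c)/2)], giving spherical excess E = 2.2424 rad.
Area = E·R² = 2.2424 × (6378.14)² ≈ 91221066 km².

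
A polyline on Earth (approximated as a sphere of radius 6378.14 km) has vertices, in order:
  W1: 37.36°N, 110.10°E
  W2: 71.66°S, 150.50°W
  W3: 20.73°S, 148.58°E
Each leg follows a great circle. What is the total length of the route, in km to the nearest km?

Leg W1→W2: central angle 2.2355 rad, distance 14258.5 km.
Leg W2→W3: central angle 1.0713 rad, distance 6832.7 km.
Total: 14258.5 + 6832.7 ≈ 21091 km.

21091 km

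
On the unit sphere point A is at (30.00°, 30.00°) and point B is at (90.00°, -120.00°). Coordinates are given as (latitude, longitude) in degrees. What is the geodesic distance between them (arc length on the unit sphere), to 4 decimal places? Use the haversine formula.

In radians: φ₁ = 0.5236, φ₂ = 1.5708, Δλ = -150.000° = -2.6180 rad.
Haversine: a = sin²(Δφ/2) + cos φ₁ cos φ₂ sin²(Δλ/2) = 0.2500 + (0.8660)(0.0000)(0.9330) = 0.25000.
Central angle c = 2·arcsin(√a) = 1.04720 rad.
On the unit sphere the arc length equals the central angle: 1.0472.

1.0472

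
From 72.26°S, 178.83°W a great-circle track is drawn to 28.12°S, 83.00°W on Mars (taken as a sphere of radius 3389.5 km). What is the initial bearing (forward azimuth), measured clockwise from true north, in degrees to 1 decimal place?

Δλ = 95.830° = 1.6725 rad.
y = sin Δλ · cos φ₂ = (0.9948)(0.8820) = 0.8774
x = cos φ₁ sin φ₂ − sin φ₁ cos φ₂ cos Δλ = (0.3047)(-0.4713) − (-0.9524)(0.8820)(-0.1016) = -0.2289
θ = atan2(y, x) = 104.62°, so the bearing is 104.6°.

104.6°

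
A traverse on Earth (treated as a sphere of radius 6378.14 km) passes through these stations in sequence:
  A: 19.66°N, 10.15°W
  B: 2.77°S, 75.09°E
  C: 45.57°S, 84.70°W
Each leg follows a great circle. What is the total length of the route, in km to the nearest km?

Leg A→B: central angle 1.5090 rad, distance 9624.4 km.
Leg B→C: central angle 2.2417 rad, distance 14297.6 km.
Total: 9624.4 + 14297.6 ≈ 23922 km.

23922 km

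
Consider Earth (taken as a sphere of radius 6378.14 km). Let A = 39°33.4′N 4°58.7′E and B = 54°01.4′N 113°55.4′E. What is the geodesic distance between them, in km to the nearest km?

With latitudes φ₁ = 39.557°, φ₂ = 54.023° and longitude difference Δλ = 108.945°:
Haversine: a = sin²(Δφ/2) + cos φ₁ cos φ₂ sin²(Δλ/2) = 0.0159 + (0.7710)(0.5875)(0.6623) = 0.31584.
Central angle c = 2·arcsin(√a) = 1.19359 rad.
Distance = R·c = 6378.14 × 1.1936 ≈ 7613 km.

7613 km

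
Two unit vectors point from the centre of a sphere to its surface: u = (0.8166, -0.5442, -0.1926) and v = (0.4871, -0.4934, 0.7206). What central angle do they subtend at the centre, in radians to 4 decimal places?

1.0152 rad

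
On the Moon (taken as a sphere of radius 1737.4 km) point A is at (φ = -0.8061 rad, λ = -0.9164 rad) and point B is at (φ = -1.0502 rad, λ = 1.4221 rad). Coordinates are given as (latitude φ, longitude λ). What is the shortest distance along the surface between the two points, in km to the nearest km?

2039 km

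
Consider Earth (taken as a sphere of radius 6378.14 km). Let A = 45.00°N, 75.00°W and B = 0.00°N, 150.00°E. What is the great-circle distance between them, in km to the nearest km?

13358 km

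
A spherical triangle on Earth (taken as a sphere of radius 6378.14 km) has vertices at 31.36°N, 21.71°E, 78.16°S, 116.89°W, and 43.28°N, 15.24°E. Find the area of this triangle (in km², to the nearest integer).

Side lengths (central angles): a = 2.4515, b = 0.2264, c = 2.2663 rad; semiperimeter s = 2.4721.
By l'Huilier's theorem, tan(E/4) = √[tan(s/2) tan((s−a)/2) tan((s−b)/2) tan((s−c)/2)], giving spherical excess E = 0.3185 rad.
Area = E·R² = 0.3185 × (6378.14)² ≈ 12955991 km².

12955991 km²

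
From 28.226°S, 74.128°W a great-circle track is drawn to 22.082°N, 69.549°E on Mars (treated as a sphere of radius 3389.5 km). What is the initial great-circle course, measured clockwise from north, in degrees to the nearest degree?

92°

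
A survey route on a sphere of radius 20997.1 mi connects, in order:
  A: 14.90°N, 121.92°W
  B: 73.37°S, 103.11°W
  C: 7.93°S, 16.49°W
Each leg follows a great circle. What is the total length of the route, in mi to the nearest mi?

62502 mi

Leg A→B: central angle 1.5554 rad, distance 32658.4 mi.
Leg B→C: central angle 1.4213 rad, distance 29843.9 mi.
Total: 32658.4 + 29843.9 ≈ 62502 mi.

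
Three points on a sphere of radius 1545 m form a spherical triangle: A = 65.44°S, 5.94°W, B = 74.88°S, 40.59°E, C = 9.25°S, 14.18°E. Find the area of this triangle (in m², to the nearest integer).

378059 m²

Side lengths (central angles): a = 1.1748, b = 1.0105, c = 0.3090 rad; semiperimeter s = 1.2472.
By l'Huilier's theorem, tan(E/4) = √[tan(s/2) tan((s−a)/2) tan((s−b)/2) tan((s−c)/2)], giving spherical excess E = 0.1584 rad.
Area = E·R² = 0.1584 × (1545)² ≈ 378059 m².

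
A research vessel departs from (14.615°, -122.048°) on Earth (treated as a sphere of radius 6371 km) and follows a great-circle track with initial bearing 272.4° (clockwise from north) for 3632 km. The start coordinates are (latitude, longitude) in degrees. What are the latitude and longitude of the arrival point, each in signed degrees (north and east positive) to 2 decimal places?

Angular distance δ = d/R = 3632/6371 = 0.57008 rad; initial bearing θ = 4.7543 rad.
sin φ₂ = sin φ₁ cos δ + cos φ₁ sin δ cos θ = (0.2523)(0.8419) + (0.9676)(0.5397)(0.0419) = 0.2343, so φ₂ = 13.55°.
Δλ = atan2(sin θ sin δ cos φ₁, cos δ − sin φ₁ sin φ₂) = atan2(-0.5218, 0.7827) = -33.688°.
λ₂ = -122.048° − 33.688° = -155.74°.

13.55°, -155.74°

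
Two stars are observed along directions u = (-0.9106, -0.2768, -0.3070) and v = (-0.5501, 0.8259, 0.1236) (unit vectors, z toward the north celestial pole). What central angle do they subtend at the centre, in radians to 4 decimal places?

u·v = 0.2344; |u| = 1.0000, |v| = 1.0000.
cos θ = (u·v)/(|u||v|) = 0.2344, so θ = 1.3342 rad.

1.3342 rad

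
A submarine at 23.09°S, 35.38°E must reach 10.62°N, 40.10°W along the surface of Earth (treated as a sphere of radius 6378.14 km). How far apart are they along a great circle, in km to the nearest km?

Let φ₁ = -0.4030 rad, φ₂ = 0.1854 rad, and Δλ = -1.3174 rad.
cos c = sin φ₁ sin φ₂ + cos φ₁ cos φ₂ cos Δλ = (-0.3922)(0.1843) + (0.9199)(0.9829)(0.2507) = 0.15441,
so c = arccos(0.15441) = 1.41577 rad.
Distance = R·c = 6378.14 × 1.4158 ≈ 9030 km.

9030 km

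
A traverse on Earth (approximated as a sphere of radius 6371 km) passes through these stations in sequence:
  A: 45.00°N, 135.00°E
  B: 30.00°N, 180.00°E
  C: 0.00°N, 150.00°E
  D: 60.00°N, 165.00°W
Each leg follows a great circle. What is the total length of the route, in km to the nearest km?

16550 km

Leg A→B: central angle 0.6656 rad, distance 4240.3 km.
Leg B→C: central angle 0.7227 rad, distance 4604.5 km.
Leg C→D: central angle 1.2094 rad, distance 7705.3 km.
Total: 4240.3 + 4604.5 + 7705.3 ≈ 16550 km.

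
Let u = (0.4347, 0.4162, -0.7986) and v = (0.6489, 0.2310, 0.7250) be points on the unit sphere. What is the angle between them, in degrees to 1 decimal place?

101.6°

u·v = -0.2008; |u| = 1.0000, |v| = 1.0000.
cos θ = (u·v)/(|u||v|) = -0.2008, so θ = 101.6°.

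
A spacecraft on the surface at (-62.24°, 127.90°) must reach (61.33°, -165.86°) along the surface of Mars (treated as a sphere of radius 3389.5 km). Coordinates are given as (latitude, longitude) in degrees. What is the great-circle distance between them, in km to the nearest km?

7888 km

Let φ₁ = -1.0863 rad, φ₂ = 1.0704 rad, and Δλ = 1.1561 rad.
Haversine: a = sin²(Δφ/2) + cos φ₁ cos φ₂ sin²(Δλ/2) = 0.7765 + (0.4658)(0.4798)(0.2985) = 0.84319.
Central angle c = 2·arcsin(√a) = 2.32730 rad.
Distance = R·c = 3389.5 × 2.3273 ≈ 7888 km.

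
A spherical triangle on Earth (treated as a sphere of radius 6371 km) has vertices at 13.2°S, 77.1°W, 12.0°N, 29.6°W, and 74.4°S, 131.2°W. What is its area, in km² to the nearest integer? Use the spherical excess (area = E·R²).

26172521 km²

Side lengths (central angles): a = 1.8267, b = 1.1881, c = 0.9324 rad; semiperimeter s = 1.9736.
By l'Huilier's theorem, tan(E/4) = √[tan(s/2) tan((s−a)/2) tan((s−b)/2) tan((s−c)/2)], giving spherical excess E = 0.6448 rad.
Area = E·R² = 0.6448 × (6371)² ≈ 26172521 km².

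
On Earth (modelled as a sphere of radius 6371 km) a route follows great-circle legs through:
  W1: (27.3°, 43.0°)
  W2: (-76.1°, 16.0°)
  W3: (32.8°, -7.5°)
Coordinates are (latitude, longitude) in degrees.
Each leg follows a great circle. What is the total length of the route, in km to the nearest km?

23873 km

Leg W1→W2: central angle 1.8287 rad, distance 11650.4 km.
Leg W2→W3: central angle 1.9184 rad, distance 12222.3 km.
Total: 11650.4 + 12222.3 ≈ 23873 km.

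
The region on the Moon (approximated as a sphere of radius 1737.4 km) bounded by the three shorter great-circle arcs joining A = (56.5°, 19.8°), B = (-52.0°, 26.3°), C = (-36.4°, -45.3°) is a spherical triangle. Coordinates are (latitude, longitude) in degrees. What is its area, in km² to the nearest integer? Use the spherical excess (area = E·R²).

3825919 km²

Side lengths (central angles): a = 0.8969, b = 1.8837, c = 1.8960 rad; semiperimeter s = 2.3383.
By l'Huilier's theorem, tan(E/4) = √[tan(s/2) tan((s−a)/2) tan((s−b)/2) tan((s−c)/2)], giving spherical excess E = 1.2675 rad.
Area = E·R² = 1.2675 × (1737.4)² ≈ 3825919 km².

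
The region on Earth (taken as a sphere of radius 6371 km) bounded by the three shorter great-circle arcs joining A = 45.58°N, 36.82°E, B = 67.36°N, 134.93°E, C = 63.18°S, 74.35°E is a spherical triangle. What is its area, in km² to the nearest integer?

65968265 km²

Side lengths (central angles): a = 2.4014, b = 1.9681, c = 0.9005 rad; semiperimeter s = 2.6350.
By l'Huilier's theorem, tan(E/4) = √[tan(s/2) tan((s−a)/2) tan((s−b)/2) tan((s−c)/2)], giving spherical excess E = 1.6252 rad.
Area = E·R² = 1.6252 × (6371)² ≈ 65968265 km².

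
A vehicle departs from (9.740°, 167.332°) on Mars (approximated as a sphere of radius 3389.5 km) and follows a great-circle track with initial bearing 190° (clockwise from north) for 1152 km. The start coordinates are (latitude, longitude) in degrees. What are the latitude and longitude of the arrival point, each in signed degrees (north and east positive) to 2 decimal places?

Angular distance δ = d/R = 1152/3389.5 = 0.33987 rad; initial bearing θ = 3.3161 rad.
sin φ₂ = sin φ₁ cos δ + cos φ₁ sin δ cos θ = (0.1692)(0.9428) + (0.9856)(0.3334)(-0.9848) = -0.1641, so φ₂ = -9.44°.
Δλ = atan2(sin θ sin δ cos φ₁, cos δ − sin φ₁ sin φ₂) = atan2(-0.0571, 0.9706) = -3.364°.
λ₂ = 167.332° − 3.364° = 163.97°.

-9.44°, 163.97°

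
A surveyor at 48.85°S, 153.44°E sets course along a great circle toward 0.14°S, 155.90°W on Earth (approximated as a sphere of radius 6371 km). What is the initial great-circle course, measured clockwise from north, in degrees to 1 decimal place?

58.4°

With φ₁ = -0.8526, φ₂ = -0.0024, Δλ = 0.8842 rad, the forward-azimuth formula gives
θ = atan2( sin Δλ cos φ₂ , cos φ₁ sin φ₂ − sin φ₁ cos φ₂ cos Δλ ) = atan2(0.7734, 0.4757) = 58.40°.
So the initial bearing is 58.4°.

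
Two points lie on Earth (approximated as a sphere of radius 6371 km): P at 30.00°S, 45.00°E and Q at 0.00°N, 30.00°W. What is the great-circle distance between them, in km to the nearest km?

8567 km

In radians: φ₁ = -0.5236, φ₂ = 0.0000, Δλ = -75.000° = -1.3090 rad.
Haversine: a = sin²(Δφ/2) + cos φ₁ cos φ₂ sin²(Δλ/2) = 0.0670 + (0.8660)(1.0000)(0.3706) = 0.38793.
Central angle c = 2·arcsin(√a) = 1.34473 rad.
Distance = R·c = 6371 × 1.3447 ≈ 8567 km.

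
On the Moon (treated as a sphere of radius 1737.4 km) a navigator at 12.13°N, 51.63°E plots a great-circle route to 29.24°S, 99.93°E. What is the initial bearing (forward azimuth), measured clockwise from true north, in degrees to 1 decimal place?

132.6°

With φ₁ = 0.2117, φ₂ = -0.5103, Δλ = 0.8430 rad, the forward-azimuth formula gives
θ = atan2( sin Δλ cos φ₂ , cos φ₁ sin φ₂ − sin φ₁ cos φ₂ cos Δλ ) = atan2(0.6515, -0.5995) = 132.62°.
So the initial bearing is 132.6°.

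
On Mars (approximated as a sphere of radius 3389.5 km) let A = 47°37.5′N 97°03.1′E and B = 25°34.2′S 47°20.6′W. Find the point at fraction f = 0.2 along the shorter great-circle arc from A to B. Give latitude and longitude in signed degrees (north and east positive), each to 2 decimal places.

51.92°, 52.09°

Central angle δ = 2.5204 rad. Interpolating on the sphere with fraction f = 0.2:
P = [sin((1−f)δ)·A + sin(fδ)·B] / sin δ = 1.5504·A + 0.8298·B in Cartesian coordinates,
giving P = (0.3789, 0.4865, 0.7872), i.e. latitude 51.92°, longitude 52.09°.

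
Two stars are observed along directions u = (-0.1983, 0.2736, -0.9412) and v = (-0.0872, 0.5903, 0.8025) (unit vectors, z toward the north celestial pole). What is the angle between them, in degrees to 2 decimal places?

u·v = -0.5765; |u| = 1.0000, |v| = 1.0000.
cos θ = (u·v)/(|u||v|) = -0.5765, so θ = 125.20°.

125.20°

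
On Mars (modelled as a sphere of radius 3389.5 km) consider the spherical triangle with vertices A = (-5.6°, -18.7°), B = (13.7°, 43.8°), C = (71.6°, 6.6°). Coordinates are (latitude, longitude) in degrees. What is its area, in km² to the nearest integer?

8423826 km²

Side lengths (central angles): a = 1.0826, b = 1.3782, c = 1.1336 rad; semiperimeter s = 1.7972.
By l'Huilier's theorem, tan(E/4) = √[tan(s/2) tan((s−a)/2) tan((s−b)/2) tan((s−c)/2)], giving spherical excess E = 0.7332 rad.
Area = E·R² = 0.7332 × (3389.5)² ≈ 8423826 km².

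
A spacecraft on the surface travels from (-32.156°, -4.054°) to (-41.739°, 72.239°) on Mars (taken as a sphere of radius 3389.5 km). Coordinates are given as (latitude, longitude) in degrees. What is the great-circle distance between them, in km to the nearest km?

Let φ₁ = -0.5612 rad, φ₂ = -0.7285 rad, and Δλ = 1.3316 rad.
Haversine: a = sin²(Δφ/2) + cos φ₁ cos φ₂ sin²(Δλ/2) = 0.0070 + (0.8466)(0.7462)(0.3815) = 0.24799.
Central angle c = 2·arcsin(√a) = 1.04256 rad.
Distance = R·c = 3389.5 × 1.0426 ≈ 3534 km.

3534 km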